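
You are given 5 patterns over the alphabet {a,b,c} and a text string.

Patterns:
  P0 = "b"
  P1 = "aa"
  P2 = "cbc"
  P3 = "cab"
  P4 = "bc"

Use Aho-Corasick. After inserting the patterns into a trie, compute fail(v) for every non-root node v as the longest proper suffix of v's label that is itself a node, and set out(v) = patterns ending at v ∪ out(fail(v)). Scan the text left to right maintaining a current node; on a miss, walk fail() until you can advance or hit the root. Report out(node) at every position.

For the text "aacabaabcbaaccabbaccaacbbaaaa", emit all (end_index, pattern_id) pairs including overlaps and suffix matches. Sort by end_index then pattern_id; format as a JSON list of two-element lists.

Construct AC machine:
Trie nodes:
  n0 'ε': a→2 b→1 c→4
  n1 'b': c→9  [P0 ends]
  n2 'a': a→3
  n3 'aa': ·  [P1 ends]
  n4 'c': a→7 b→5
  n5 'cb': c→6
  n6 'cbc': ·  [P2 ends]
  n7 'ca': b→8
  n8 'cab': ·  [P3 ends]
  n9 'bc': ·  [P4 ends]

Failure links (BFS by depth):
  fail(1) 'b': from fail(0)=0 chase 'b': 0 ⇒ 0;  out={0}∪out(0)={0}
  fail(2) 'a': from fail(0)=0 chase 'a': 0 ⇒ 0;  out=∅∪out(0)=∅
  fail(4) 'c': from fail(0)=0 chase 'c': 0 ⇒ 0;  out=∅∪out(0)=∅
  fail(3) 'aa': from fail(2)=0 chase 'a': 0 ⇒ 2;  out={1}∪out(2)={1}
  fail(5) 'cb': from fail(4)=0 chase 'b': 0 ⇒ 1;  out=∅∪out(1)={0}
  fail(7) 'ca': from fail(4)=0 chase 'a': 0 ⇒ 2;  out=∅∪out(2)=∅
  fail(9) 'bc': from fail(1)=0 chase 'c': 0 ⇒ 4;  out={4}∪out(4)={4}
  fail(6) 'cbc': from fail(5)=1 chase 'c': 1 ⇒ 9;  out={2}∪out(9)={2,4}
  fail(8) 'cab': from fail(7)=2 chase 'b': 2→0 ⇒ 1;  out={3}∪out(1)={0,3}

Run:
[0] read 'a'  n0⇒n2
[1] read 'a'  n2⇒n3  → match P1@[0:1]
[2] read 'c'  n3⇒n4 (via fail)
[3] read 'a'  n4⇒n7
[4] read 'b'  n7⇒n8  → match P0@[4:4],P3@[2:4]
[5] read 'a'  n8⇒n2 (via fail)
[6] read 'a'  n2⇒n3  → match P1@[5:6]
[7] read 'b'  n3⇒n1 (via fail)  → match P0@[7:7]
[8] read 'c'  n1⇒n9  → match P4@[7:8]
[9] read 'b'  n9⇒n5 (via fail)  → match P0@[9:9]
[10] read 'a'  n5⇒n2 (via fail)
[11] read 'a'  n2⇒n3  → match P1@[10:11]
[12] read 'c'  n3⇒n4 (via fail)
[13] read 'c'  n4⇒n4 (via fail)
[14] read 'a'  n4⇒n7
[15] read 'b'  n7⇒n8  → match P0@[15:15],P3@[13:15]
[16] read 'b'  n8⇒n1 (via fail)  → match P0@[16:16]
[17] read 'a'  n1⇒n2 (via fail)
[18] read 'c'  n2⇒n4 (via fail)
[19] read 'c'  n4⇒n4 (via fail)
[20] read 'a'  n4⇒n7
[21] read 'a'  n7⇒n3 (via fail)  → match P1@[20:21]
[22] read 'c'  n3⇒n4 (via fail)
[23] read 'b'  n4⇒n5  → match P0@[23:23]
[24] read 'b'  n5⇒n1 (via fail)  → match P0@[24:24]
[25] read 'a'  n1⇒n2 (via fail)
[26] read 'a'  n2⇒n3  → match P1@[25:26]
[27] read 'a'  n3⇒n3 (via fail)  → match P1@[26:27]
[28] read 'a'  n3⇒n3 (via fail)  → match P1@[27:28]

Result: [[1,1],[4,0],[4,3],[6,1],[7,0],[8,4],[9,0],[11,1],[15,0],[15,3],[16,0],[21,1],[23,0],[24,0],[26,1],[27,1],[28,1]]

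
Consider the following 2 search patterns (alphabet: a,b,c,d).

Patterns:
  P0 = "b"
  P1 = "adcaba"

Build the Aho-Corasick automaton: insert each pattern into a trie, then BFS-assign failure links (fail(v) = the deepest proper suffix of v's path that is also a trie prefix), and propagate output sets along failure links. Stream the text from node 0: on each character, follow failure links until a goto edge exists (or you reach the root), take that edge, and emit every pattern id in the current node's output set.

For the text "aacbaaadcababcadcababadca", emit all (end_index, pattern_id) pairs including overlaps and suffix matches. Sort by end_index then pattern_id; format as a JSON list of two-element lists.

Build:
Trie nodes:
  n0 'ε': a→2 b→1
  n1 'b': ·  [P0 ends]
  n2 'a': d→3
  n3 'ad': c→4
  n4 'adc': a→5
  n5 'adca': b→6
  n6 'adcab': a→7
  n7 'adcaba': ·  [P1 ends]

BFS fail/out derivation:
  n1('b'): parent n0 fail=0; on 'b' 0 → fail=0;  out {0}∪∅={0}
  n2('a'): parent n0 fail=0; on 'a' 0 → fail=0;  out ∅∪∅=∅
  n3('ad'): parent n2 fail=0; on 'd' 0 → fail=0;  out ∅∪∅=∅
  n4('adc'): parent n3 fail=0; on 'c' 0 → fail=0;  out ∅∪∅=∅
  n5('adca'): parent n4 fail=0; on 'a' 0 → fail=2;  out ∅∪∅=∅
  n6('adcab'): parent n5 fail=2; on 'b' 2→0 → fail=1;  out ∅∪{0}={0}
  n7('adcaba'): parent n6 fail=1; on 'a' 1→0 → fail=2;  out {1}∪∅={1}

Text stream:
pos 0 'a': at 2
pos 1 'a': at 2 ·f
pos 2 'c': at 0 ·f
pos 3 'b': at 1  → match P0@[3:3]
pos 4 'a': at 2 ·f
pos 5 'a': at 2 ·f
pos 6 'a': at 2 ·f
pos 7 'd': at 3
pos 8 'c': at 4
pos 9 'a': at 5
pos 10 'b': at 6  → match P0@[10:10]
pos 11 'a': at 7  → match P1@[6:11]
pos 12 'b': at 1 ·f  → match P0@[12:12]
pos 13 'c': at 0 ·f
pos 14 'a': at 2
pos 15 'd': at 3
pos 16 'c': at 4
pos 17 'a': at 5
pos 18 'b': at 6  → match P0@[18:18]
pos 19 'a': at 7  → match P1@[14:19]
pos 20 'b': at 1 ·f  → match P0@[20:20]
pos 21 'a': at 2 ·f
pos 22 'd': at 3
pos 23 'c': at 4
pos 24 'a': at 5

Matches: [[3,0],[10,0],[11,1],[12,0],[18,0],[19,1],[20,0]]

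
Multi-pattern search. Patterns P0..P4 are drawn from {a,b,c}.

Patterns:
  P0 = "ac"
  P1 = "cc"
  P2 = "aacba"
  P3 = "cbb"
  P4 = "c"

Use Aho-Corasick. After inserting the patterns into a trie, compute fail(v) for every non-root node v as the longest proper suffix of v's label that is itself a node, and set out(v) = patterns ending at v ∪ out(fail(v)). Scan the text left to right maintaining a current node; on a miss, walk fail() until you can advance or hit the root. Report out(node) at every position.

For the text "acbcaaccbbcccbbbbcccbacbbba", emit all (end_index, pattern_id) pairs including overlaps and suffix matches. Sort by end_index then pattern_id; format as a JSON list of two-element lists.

Construct AC machine:
Trie nodes:
  0='ε' goto a→1 c→3
  1='a' goto a→5 c→2
  2='ac' goto ·  ←P0
  3='c' goto b→9 c→4  ←P4
  4='cc' goto ·  ←P1
  5='aa' goto c→6
  6='aac' goto b→7
  7='aacb' goto a→8
  8='aacba' goto ·  ←P2
  9='cb' goto b→10
  10='cbb' goto ·  ←P3

Failure links (BFS by depth):
  n1('a'): parent n0 fail=0; on 'a' 0 → fail=0;  out ∅∪∅=∅
  n3('c'): parent n0 fail=0; on 'c' 0 → fail=0;  out {4}∪∅={4}
  n2('ac'): parent n1 fail=0; on 'c' 0 → fail=3;  out {0}∪{4}={0,4}
  n4('cc'): parent n3 fail=0; on 'c' 0 → fail=3;  out {1}∪{4}={1,4}
  n5('aa'): parent n1 fail=0; on 'a' 0 → fail=1;  out ∅∪∅=∅
  n9('cb'): parent n3 fail=0; on 'b' 0 → fail=0;  out ∅∪∅=∅
  n6('aac'): parent n5 fail=1; on 'c' 1 → fail=2;  out ∅∪{0,4}={0,4}
  n10('cbb'): parent n9 fail=0; on 'b' 0 → fail=0;  out {3}∪∅={3}
  n7('aacb'): parent n6 fail=2; on 'b' 2→3 → fail=9;  out ∅∪∅=∅
  n8('aacba'): parent n7 fail=9; on 'a' 9→0 → fail=1;  out {2}∪∅={2}

Run:
pos 0 'a': at 1
pos 1 'c': at 2  ** P0@[0:1],P4@[1:1]
pos 2 'b': at 9 (fail-walked)
pos 3 'c': at 3 (fail-walked)  ** P4@[3:3]
pos 4 'a': at 1 (fail-walked)
pos 5 'a': at 5
pos 6 'c': at 6  ** P0@[5:6],P4@[6:6]
pos 7 'c': at 4 (fail-walked)  ** P1@[6:7],P4@[7:7]
pos 8 'b': at 9 (fail-walked)
pos 9 'b': at 10  ** P3@[7:9]
pos 10 'c': at 3 (fail-walked)  ** P4@[10:10]
pos 11 'c': at 4  ** P1@[10:11],P4@[11:11]
pos 12 'c': at 4 (fail-walked)  ** P1@[11:12],P4@[12:12]
pos 13 'b': at 9 (fail-walked)
pos 14 'b': at 10  ** P3@[12:14]
pos 15 'b': at 0 (fail-walked)
pos 16 'b': at 0
pos 17 'c': at 3  ** P4@[17:17]
pos 18 'c': at 4  ** P1@[17:18],P4@[18:18]
pos 19 'c': at 4 (fail-walked)  ** P1@[18:19],P4@[19:19]
pos 20 'b': at 9 (fail-walked)
pos 21 'a': at 1 (fail-walked)
pos 22 'c': at 2  ** P0@[21:22],P4@[22:22]
pos 23 'b': at 9 (fail-walked)
pos 24 'b': at 10  ** P3@[22:24]
pos 25 'b': at 0 (fail-walked)
pos 26 'a': at 1

All matches (sorted): [[1,0],[1,4],[3,4],[6,0],[6,4],[7,1],[7,4],[9,3],[10,4],[11,1],[11,4],[12,1],[12,4],[14,3],[17,4],[18,1],[18,4],[19,1],[19,4],[22,0],[22,4],[24,3]]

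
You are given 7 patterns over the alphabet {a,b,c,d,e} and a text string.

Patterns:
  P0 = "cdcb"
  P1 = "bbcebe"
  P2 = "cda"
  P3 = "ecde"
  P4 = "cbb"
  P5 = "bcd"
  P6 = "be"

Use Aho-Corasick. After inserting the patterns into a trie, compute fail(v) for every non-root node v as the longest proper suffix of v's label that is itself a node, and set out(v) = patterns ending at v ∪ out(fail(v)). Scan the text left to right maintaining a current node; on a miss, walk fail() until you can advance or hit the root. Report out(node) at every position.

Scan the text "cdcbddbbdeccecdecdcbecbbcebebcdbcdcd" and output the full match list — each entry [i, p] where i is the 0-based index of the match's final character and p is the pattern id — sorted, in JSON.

Build automaton:
Trie (insert patterns):
  0='ε' goto b→5 c→1 e→12
  1='c' goto b→16 d→2
  2='cd' goto a→11 c→3
  3='cdc' goto b→4
  4='cdcb' goto ·  ←P0
  5='b' goto b→6 c→18 e→20
  6='bb' goto c→7
  7='bbc' goto e→8
  8='bbce' goto b→9
  9='bbceb' goto e→10
  10='bbcebe' goto ·  ←P1
  11='cda' goto ·  ←P2
  12='e' goto c→13
  13='ec' goto d→14
  14='ecd' goto e→15
  15='ecde' goto ·  ←P3
  16='cb' goto b→17
  17='cbb' goto ·  ←P4
  18='bc' goto d→19
  19='bcd' goto ·  ←P5
  20='be' goto ·  ←P6

Failure links (BFS by depth):
  n1('c'): parent n0 fail=0; on 'c' 0 → fail=0;  out ∅∪∅=∅
  n5('b'): parent n0 fail=0; on 'b' 0 → fail=0;  out ∅∪∅=∅
  n12('e'): parent n0 fail=0; on 'e' 0 → fail=0;  out ∅∪∅=∅
  n2('cd'): parent n1 fail=0; on 'd' 0 → fail=0;  out ∅∪∅=∅
  n6('bb'): parent n5 fail=0; on 'b' 0 → fail=5;  out ∅∪∅=∅
  n13('ec'): parent n12 fail=0; on 'c' 0 → fail=1;  out ∅∪∅=∅
  n16('cb'): parent n1 fail=0; on 'b' 0 → fail=5;  out ∅∪∅=∅
  n18('bc'): parent n5 fail=0; on 'c' 0 → fail=1;  out ∅∪∅=∅
  n20('be'): parent n5 fail=0; on 'e' 0 → fail=12;  out {6}∪∅={6}
  n3('cdc'): parent n2 fail=0; on 'c' 0 → fail=1;  out ∅∪∅=∅
  n7('bbc'): parent n6 fail=5; on 'c' 5 → fail=18;  out ∅∪∅=∅
  n11('cda'): parent n2 fail=0; on 'a' 0 → fail=0;  out {2}∪∅={2}
  n14('ecd'): parent n13 fail=1; on 'd' 1 → fail=2;  out ∅∪∅=∅
  n17('cbb'): parent n16 fail=5; on 'b' 5 → fail=6;  out {4}∪∅={4}
  n19('bcd'): parent n18 fail=1; on 'd' 1 → fail=2;  out {5}∪∅={5}
  n4('cdcb'): parent n3 fail=1; on 'b' 1 → fail=16;  out {0}∪∅={0}
  n8('bbce'): parent n7 fail=18; on 'e' 18→1→0 → fail=12;  out ∅∪∅=∅
  n15('ecde'): parent n14 fail=2; on 'e' 2→0 → fail=12;  out {3}∪∅={3}
  n9('bbceb'): parent n8 fail=12; on 'b' 12→0 → fail=5;  out ∅∪∅=∅
  n10('bbcebe'): parent n9 fail=5; on 'e' 5 → fail=20;  out {1}∪{6}={1,6}

Text stream:
[0] read 'c'  n0⇒n1
[1] read 'd'  n1⇒n2
[2] read 'c'  n2⇒n3
[3] read 'b'  n3⇒n4  → match P0@[0:3]
[4] read 'd'  n4⇒n0 (fail-walked)
[5] read 'd'  n0⇒n0
[6] read 'b'  n0⇒n5
[7] read 'b'  n5⇒n6
[8] read 'd'  n6⇒n0 (fail-walked)
[9] read 'e'  n0⇒n12
[10] read 'c'  n12⇒n13
[11] read 'c'  n13⇒n1 (fail-walked)
[12] read 'e'  n1⇒n12 (fail-walked)
[13] read 'c'  n12⇒n13
[14] read 'd'  n13⇒n14
[15] read 'e'  n14⇒n15  → match P3@[12:15]
[16] read 'c'  n15⇒n13 (fail-walked)
[17] read 'd'  n13⇒n14
[18] read 'c'  n14⇒n3 (fail-walked)
[19] read 'b'  n3⇒n4  → match P0@[16:19]
[20] read 'e'  n4⇒n20 (fail-walked)  → match P6@[19:20]
[21] read 'c'  n20⇒n13 (fail-walked)
[22] read 'b'  n13⇒n16 (fail-walked)
[23] read 'b'  n16⇒n17  → match P4@[21:23]
[24] read 'c'  n17⇒n7 (fail-walked)
[25] read 'e'  n7⇒n8
[26] read 'b'  n8⇒n9
[27] read 'e'  n9⇒n10  → match P1@[22:27],P6@[26:27]
[28] read 'b'  n10⇒n5 (fail-walked)
[29] read 'c'  n5⇒n18
[30] read 'd'  n18⇒n19  → match P5@[28:30]
[31] read 'b'  n19⇒n5 (fail-walked)
[32] read 'c'  n5⇒n18
[33] read 'd'  n18⇒n19  → match P5@[31:33]
[34] read 'c'  n19⇒n3 (fail-walked)
[35] read 'd'  n3⇒n2 (fail-walked)

Result: [[3,0],[15,3],[19,0],[20,6],[23,4],[27,1],[27,6],[30,5],[33,5]]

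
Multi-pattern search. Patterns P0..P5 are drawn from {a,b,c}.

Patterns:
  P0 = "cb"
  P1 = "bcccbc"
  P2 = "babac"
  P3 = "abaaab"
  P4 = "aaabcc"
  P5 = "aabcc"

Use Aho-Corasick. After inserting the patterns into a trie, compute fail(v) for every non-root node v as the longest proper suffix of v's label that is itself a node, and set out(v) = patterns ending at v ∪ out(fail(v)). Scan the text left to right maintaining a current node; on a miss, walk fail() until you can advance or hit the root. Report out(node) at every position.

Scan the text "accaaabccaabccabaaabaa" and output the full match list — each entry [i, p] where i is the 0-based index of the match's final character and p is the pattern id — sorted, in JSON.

Construct AC machine:
Trie nodes:
  0='ε' goto a→13 b→3 c→1
  1='c' goto b→2
  2='cb' goto ·  [P0 ends]
  3='b' goto a→9 c→4
  4='bc' goto c→5
  5='bcc' goto c→6
  6='bccc' goto b→7
  7='bcccb' goto c→8
  8='bcccbc' goto ·  [P1 ends]
  9='ba' goto b→10
  10='bab' goto a→11
  11='baba' goto c→12
  12='babac' goto ·  [P2 ends]
  13='a' goto a→19 b→14
  14='ab' goto a→15
  15='aba' goto a→16
  16='abaa' goto a→17
  17='abaaa' goto b→18
  18='abaaab' goto ·  [P3 ends]
  19='aa' goto a→20 b→24
  20='aaa' goto b→21
  21='aaab' goto c→22
  22='aaabc' goto c→23
  23='aaabcc' goto ·  [P4 ends]
  24='aab' goto c→25
  25='aabc' goto c→26
  26='aabcc' goto ·  [P5 ends]

BFS fail/out derivation:
  fail(1) 'c': from fail(0)=0 chase 'c': 0 ⇒ 0;  out=∅∪out(0)=∅
  fail(3) 'b': from fail(0)=0 chase 'b': 0 ⇒ 0;  out=∅∪out(0)=∅
  fail(13) 'a': from fail(0)=0 chase 'a': 0 ⇒ 0;  out=∅∪out(0)=∅
  fail(2) 'cb': from fail(1)=0 chase 'b': 0 ⇒ 3;  out={0}∪out(3)={0}
  fail(4) 'bc': from fail(3)=0 chase 'c': 0 ⇒ 1;  out=∅∪out(1)=∅
  fail(9) 'ba': from fail(3)=0 chase 'a': 0 ⇒ 13;  out=∅∪out(13)=∅
  fail(14) 'ab': from fail(13)=0 chase 'b': 0 ⇒ 3;  out=∅∪out(3)=∅
  fail(19) 'aa': from fail(13)=0 chase 'a': 0 ⇒ 13;  out=∅∪out(13)=∅
  fail(5) 'bcc': from fail(4)=1 chase 'c': 1→0 ⇒ 1;  out=∅∪out(1)=∅
  fail(10) 'bab': from fail(9)=13 chase 'b': 13 ⇒ 14;  out=∅∪out(14)=∅
  fail(15) 'aba': from fail(14)=3 chase 'a': 3 ⇒ 9;  out=∅∪out(9)=∅
  fail(20) 'aaa': from fail(19)=13 chase 'a': 13 ⇒ 19;  out=∅∪out(19)=∅
  fail(24) 'aab': from fail(19)=13 chase 'b': 13 ⇒ 14;  out=∅∪out(14)=∅
  fail(6) 'bccc': from fail(5)=1 chase 'c': 1→0 ⇒ 1;  out=∅∪out(1)=∅
  fail(11) 'baba': from fail(10)=14 chase 'a': 14 ⇒ 15;  out=∅∪out(15)=∅
  fail(16) 'abaa': from fail(15)=9 chase 'a': 9→13 ⇒ 19;  out=∅∪out(19)=∅
  fail(21) 'aaab': from fail(20)=19 chase 'b': 19 ⇒ 24;  out=∅∪out(24)=∅
  fail(25) 'aabc': from fail(24)=14 chase 'c': 14→3 ⇒ 4;  out=∅∪out(4)=∅
  fail(7) 'bcccb': from fail(6)=1 chase 'b': 1 ⇒ 2;  out=∅∪out(2)={0}
  fail(12) 'babac': from fail(11)=15 chase 'c': 15→9→13→0 ⇒ 1;  out={2}∪out(1)={2}
  fail(17) 'abaaa': from fail(16)=19 chase 'a': 19 ⇒ 20;  out=∅∪out(20)=∅
  fail(22) 'aaabc': from fail(21)=24 chase 'c': 24 ⇒ 25;  out=∅∪out(25)=∅
  fail(26) 'aabcc': from fail(25)=4 chase 'c': 4 ⇒ 5;  out={5}∪out(5)={5}
  fail(8) 'bcccbc': from fail(7)=2 chase 'c': 2→3 ⇒ 4;  out={1}∪out(4)={1}
  fail(18) 'abaaab': from fail(17)=20 chase 'b': 20 ⇒ 21;  out={3}∪out(21)={3}
  fail(23) 'aaabcc': from fail(22)=25 chase 'c': 25 ⇒ 26;  out={4}∪out(26)={4,5}

Text stream:
i=0 'a': node 0→13
i=1 'c': node 13→1 ·f
i=2 'c': node 1→1 ·f
i=3 'a': node 1→13 ·f
i=4 'a': node 13→19
i=5 'a': node 19→20
i=6 'b': node 20→21
i=7 'c': node 21→22
i=8 'c': node 22→23  emit P4@[3:8],P5@[4:8]
i=9 'a': node 23→13 ·f
i=10 'a': node 13→19
i=11 'b': node 19→24
i=12 'c': node 24→25
i=13 'c': node 25→26  emit P5@[9:13]
i=14 'a': node 26→13 ·f
i=15 'b': node 13→14
i=16 'a': node 14→15
i=17 'a': node 15→16
i=18 'a': node 16→17
i=19 'b': node 17→18  emit P3@[14:19]
i=20 'a': node 18→15 ·f
i=21 'a': node 15→16

Result: [[8,4],[8,5],[13,5],[19,3]]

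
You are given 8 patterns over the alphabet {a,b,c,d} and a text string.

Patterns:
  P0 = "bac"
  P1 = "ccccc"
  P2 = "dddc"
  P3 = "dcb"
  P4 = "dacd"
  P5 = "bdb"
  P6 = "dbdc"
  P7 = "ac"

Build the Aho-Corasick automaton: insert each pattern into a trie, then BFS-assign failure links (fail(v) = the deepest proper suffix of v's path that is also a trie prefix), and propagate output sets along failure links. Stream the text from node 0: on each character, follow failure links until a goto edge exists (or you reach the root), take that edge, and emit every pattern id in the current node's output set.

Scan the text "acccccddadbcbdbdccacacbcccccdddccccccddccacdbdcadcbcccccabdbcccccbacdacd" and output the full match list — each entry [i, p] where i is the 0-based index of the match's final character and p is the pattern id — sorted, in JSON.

Construct AC machine:
Trie (insert patterns):
  0='ε' goto a→23 b→1 c→4 d→9
  1='b' goto a→2 d→18
  2='ba' goto c→3
  3='bac' goto ·  ←P0
  4='c' goto c→5
  5='cc' goto c→6
  6='ccc' goto c→7
  7='cccc' goto c→8
  8='ccccc' goto ·  ←P1
  9='d' goto a→15 b→20 c→13 d→10
  10='dd' goto d→11
  11='ddd' goto c→12
  12='dddc' goto ·  ←P2
  13='dc' goto b→14
  14='dcb' goto ·  ←P3
  15='da' goto c→16
  16='dac' goto d→17
  17='dacd' goto ·  ←P4
  18='bd' goto b→19
  19='bdb' goto ·  ←P5
  20='db' goto d→21
  21='dbd' goto c→22
  22='dbdc' goto ·  ←P6
  23='a' goto c→24
  24='ac' goto ·  ←P7

BFS fail/out derivation:
  fail(1) 'b': from fail(0)=0 chase 'b': 0 ⇒ 0;  out=∅∪out(0)=∅
  fail(4) 'c': from fail(0)=0 chase 'c': 0 ⇒ 0;  out=∅∪out(0)=∅
  fail(9) 'd': from fail(0)=0 chase 'd': 0 ⇒ 0;  out=∅∪out(0)=∅
  fail(23) 'a': from fail(0)=0 chase 'a': 0 ⇒ 0;  out=∅∪out(0)=∅
  fail(2) 'ba': from fail(1)=0 chase 'a': 0 ⇒ 23;  out=∅∪out(23)=∅
  fail(5) 'cc': from fail(4)=0 chase 'c': 0 ⇒ 4;  out=∅∪out(4)=∅
  fail(10) 'dd': from fail(9)=0 chase 'd': 0 ⇒ 9;  out=∅∪out(9)=∅
  fail(13) 'dc': from fail(9)=0 chase 'c': 0 ⇒ 4;  out=∅∪out(4)=∅
  fail(15) 'da': from fail(9)=0 chase 'a': 0 ⇒ 23;  out=∅∪out(23)=∅
  fail(18) 'bd': from fail(1)=0 chase 'd': 0 ⇒ 9;  out=∅∪out(9)=∅
  fail(20) 'db': from fail(9)=0 chase 'b': 0 ⇒ 1;  out=∅∪out(1)=∅
  fail(24) 'ac': from fail(23)=0 chase 'c': 0 ⇒ 4;  out={7}∪out(4)={7}
  fail(3) 'bac': from fail(2)=23 chase 'c': 23 ⇒ 24;  out={0}∪out(24)={0,7}
  fail(6) 'ccc': from fail(5)=4 chase 'c': 4 ⇒ 5;  out=∅∪out(5)=∅
  fail(11) 'ddd': from fail(10)=9 chase 'd': 9 ⇒ 10;  out=∅∪out(10)=∅
  fail(14) 'dcb': from fail(13)=4 chase 'b': 4→0 ⇒ 1;  out={3}∪out(1)={3}
  fail(16) 'dac': from fail(15)=23 chase 'c': 23 ⇒ 24;  out=∅∪out(24)={7}
  fail(19) 'bdb': from fail(18)=9 chase 'b': 9 ⇒ 20;  out={5}∪out(20)={5}
  fail(21) 'dbd': from fail(20)=1 chase 'd': 1 ⇒ 18;  out=∅∪out(18)=∅
  fail(7) 'cccc': from fail(6)=5 chase 'c': 5 ⇒ 6;  out=∅∪out(6)=∅
  fail(12) 'dddc': from fail(11)=10 chase 'c': 10→9 ⇒ 13;  out={2}∪out(13)={2}
  fail(17) 'dacd': from fail(16)=24 chase 'd': 24→4→0 ⇒ 9;  out={4}∪out(9)={4}
  fail(22) 'dbdc': from fail(21)=18 chase 'c': 18→9 ⇒ 13;  out={6}∪out(13)={6}
  fail(8) 'ccccc': from fail(7)=6 chase 'c': 6 ⇒ 7;  out={1}∪out(7)={1}

Scan:
i=0 'a': node 0→23
i=1 'c': node 23→24  → match P7@[0:1]
i=2 'c': node 24→5 (fail-walked)
i=3 'c': node 5→6
i=4 'c': node 6→7
i=5 'c': node 7→8  → match P1@[1:5]
i=6 'd': node 8→9 (fail-walked)
i=7 'd': node 9→10
i=8 'a': node 10→15 (fail-walked)
i=9 'd': node 15→9 (fail-walked)
i=10 'b': node 9→20
i=11 'c': node 20→4 (fail-walked)
i=12 'b': node 4→1 (fail-walked)
i=13 'd': node 1→18
i=14 'b': node 18→19  → match P5@[12:14]
i=15 'd': node 19→21 (fail-walked)
i=16 'c': node 21→22  → match P6@[13:16]
i=17 'c': node 22→5 (fail-walked)
i=18 'a': node 5→23 (fail-walked)
i=19 'c': node 23→24  → match P7@[18:19]
i=20 'a': node 24→23 (fail-walked)
i=21 'c': node 23→24  → match P7@[20:21]
i=22 'b': node 24→1 (fail-walked)
i=23 'c': node 1→4 (fail-walked)
i=24 'c': node 4→5
i=25 'c': node 5→6
i=26 'c': node 6→7
i=27 'c': node 7→8  → match P1@[23:27]
i=28 'd': node 8→9 (fail-walked)
i=29 'd': node 9→10
i=30 'd': node 10→11
i=31 'c': node 11→12  → match P2@[28:31]
i=32 'c': node 12→5 (fail-walked)
i=33 'c': node 5→6
i=34 'c': node 6→7
i=35 'c': node 7→8  → match P1@[31:35]
i=36 'c': node 8→8 (fail-walked)  → match P1@[32:36]
i=37 'd': node 8→9 (fail-walked)
i=38 'd': node 9→10
i=39 'c': node 10→13 (fail-walked)
i=40 'c': node 13→5 (fail-walked)
i=41 'a': node 5→23 (fail-walked)
i=42 'c': node 23→24  → match P7@[41:42]
i=43 'd': node 24→9 (fail-walked)
i=44 'b': node 9→20
i=45 'd': node 20→21
i=46 'c': node 21→22  → match P6@[43:46]
i=47 'a': node 22→23 (fail-walked)
i=48 'd': node 23→9 (fail-walked)
i=49 'c': node 9→13
i=50 'b': node 13→14  → match P3@[48:50]
i=51 'c': node 14→4 (fail-walked)
i=52 'c': node 4→5
i=53 'c': node 5→6
i=54 'c': node 6→7
i=55 'c': node 7→8  → match P1@[51:55]
i=56 'a': node 8→23 (fail-walked)
i=57 'b': node 23→1 (fail-walked)
i=58 'd': node 1→18
i=59 'b': node 18→19  → match P5@[57:59]
i=60 'c': node 19→4 (fail-walked)
i=61 'c': node 4→5
i=62 'c': node 5→6
i=63 'c': node 6→7
i=64 'c': node 7→8  → match P1@[60:64]
i=65 'b': node 8→1 (fail-walked)
i=66 'a': node 1→2
i=67 'c': node 2→3  → match P0@[65:67],P7@[66:67]
i=68 'd': node 3→9 (fail-walked)
i=69 'a': node 9→15
i=70 'c': node 15→16  → match P7@[69:70]
i=71 'd': node 16→17  → match P4@[68:71]

Matches: [[1,7],[5,1],[14,5],[16,6],[19,7],[21,7],[27,1],[31,2],[35,1],[36,1],[42,7],[46,6],[50,3],[55,1],[59,5],[64,1],[67,0],[67,7],[70,7],[71,4]]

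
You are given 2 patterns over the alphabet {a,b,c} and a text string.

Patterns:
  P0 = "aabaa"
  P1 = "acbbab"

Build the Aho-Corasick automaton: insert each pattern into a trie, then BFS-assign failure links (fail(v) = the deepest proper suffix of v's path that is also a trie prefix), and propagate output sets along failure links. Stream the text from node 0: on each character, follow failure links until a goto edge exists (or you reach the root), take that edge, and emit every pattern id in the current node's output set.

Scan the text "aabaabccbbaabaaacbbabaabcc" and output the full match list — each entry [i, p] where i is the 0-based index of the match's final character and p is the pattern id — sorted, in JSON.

Construct AC machine:
Trie (insert patterns):
  0='ε' goto a→1
  1='a' goto a→2 c→6
  2='aa' goto b→3
  3='aab' goto a→4
  4='aaba' goto a→5
  5='aabaa' goto ·  [P0 ends]
  6='ac' goto b→7
  7='acb' goto b→8
  8='acbb' goto a→9
  9='acbba' goto b→10
  10='acbbab' goto ·  [P1 ends]

Failure links (BFS by depth):
  fail(1) 'a': from fail(0)=0 chase 'a': 0 ⇒ 0;  out=∅∪out(0)=∅
  fail(2) 'aa': from fail(1)=0 chase 'a': 0 ⇒ 1;  out=∅∪out(1)=∅
  fail(6) 'ac': from fail(1)=0 chase 'c': 0 ⇒ 0;  out=∅∪out(0)=∅
  fail(3) 'aab': from fail(2)=1 chase 'b': 1→0 ⇒ 0;  out=∅∪out(0)=∅
  fail(7) 'acb': from fail(6)=0 chase 'b': 0 ⇒ 0;  out=∅∪out(0)=∅
  fail(4) 'aaba': from fail(3)=0 chase 'a': 0 ⇒ 1;  out=∅∪out(1)=∅
  fail(8) 'acbb': from fail(7)=0 chase 'b': 0 ⇒ 0;  out=∅∪out(0)=∅
  fail(5) 'aabaa': from fail(4)=1 chase 'a': 1 ⇒ 2;  out={0}∪out(2)={0}
  fail(9) 'acbba': from fail(8)=0 chase 'a': 0 ⇒ 1;  out=∅∪out(1)=∅
  fail(10) 'acbbab': from fail(9)=1 chase 'b': 1→0 ⇒ 0;  out={1}∪out(0)={1}

Text stream:
pos 0 'a': at 1
pos 1 'a': at 2
pos 2 'b': at 3
pos 3 'a': at 4
pos 4 'a': at 5  → match P0@[0:4]
pos 5 'b': at 3 (fail-walked)
pos 6 'c': at 0 (fail-walked)
pos 7 'c': at 0
pos 8 'b': at 0
pos 9 'b': at 0
pos 10 'a': at 1
pos 11 'a': at 2
pos 12 'b': at 3
pos 13 'a': at 4
pos 14 'a': at 5  → match P0@[10:14]
pos 15 'a': at 2 (fail-walked)
pos 16 'c': at 6 (fail-walked)
pos 17 'b': at 7
pos 18 'b': at 8
pos 19 'a': at 9
pos 20 'b': at 10  → match P1@[15:20]
pos 21 'a': at 1 (fail-walked)
pos 22 'a': at 2
pos 23 'b': at 3
pos 24 'c': at 0 (fail-walked)
pos 25 'c': at 0

Result: [[4,0],[14,0],[20,1]]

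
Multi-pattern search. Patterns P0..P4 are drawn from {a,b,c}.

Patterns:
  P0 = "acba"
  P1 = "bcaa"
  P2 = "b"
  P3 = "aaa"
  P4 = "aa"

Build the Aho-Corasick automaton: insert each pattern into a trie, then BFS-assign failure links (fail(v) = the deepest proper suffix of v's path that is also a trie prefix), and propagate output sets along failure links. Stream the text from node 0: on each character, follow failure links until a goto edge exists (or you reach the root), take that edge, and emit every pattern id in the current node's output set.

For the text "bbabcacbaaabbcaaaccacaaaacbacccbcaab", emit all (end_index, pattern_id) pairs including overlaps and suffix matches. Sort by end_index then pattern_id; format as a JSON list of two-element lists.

Construct AC machine:
Trie (insert patterns):
  n0 'ε': a→1 b→5
  n1 'a': a→9 c→2
  n2 'ac': b→3
  n3 'acb': a→4
  n4 'acba': ·  ←P0
  n5 'b': c→6  ←P2
  n6 'bc': a→7
  n7 'bca': a→8
  n8 'bcaa': ·  ←P1
  n9 'aa': a→10  ←P4
  n10 'aaa': ·  ←P3

Failure links (BFS by depth):
  n1('a'): parent n0 fail=0; on 'a' 0 → fail=0;  out ∅∪∅=∅
  n5('b'): parent n0 fail=0; on 'b' 0 → fail=0;  out {2}∪∅={2}
  n2('ac'): parent n1 fail=0; on 'c' 0 → fail=0;  out ∅∪∅=∅
  n6('bc'): parent n5 fail=0; on 'c' 0 → fail=0;  out ∅∪∅=∅
  n9('aa'): parent n1 fail=0; on 'a' 0 → fail=1;  out {4}∪∅={4}
  n3('acb'): parent n2 fail=0; on 'b' 0 → fail=5;  out ∅∪{2}={2}
  n7('bca'): parent n6 fail=0; on 'a' 0 → fail=1;  out ∅∪∅=∅
  n10('aaa'): parent n9 fail=1; on 'a' 1 → fail=9;  out {3}∪{4}={3,4}
  n4('acba'): parent n3 fail=5; on 'a' 5→0 → fail=1;  out {0}∪∅={0}
  n8('bcaa'): parent n7 fail=1; on 'a' 1 → fail=9;  out {1}∪{4}={1,4}

Text stream:
[0] read 'b'  n0⇒n5  emit P2@[0:0]
[1] read 'b'  n5⇒n5 (fail-walked)  emit P2@[1:1]
[2] read 'a'  n5⇒n1 (fail-walked)
[3] read 'b'  n1⇒n5 (fail-walked)  emit P2@[3:3]
[4] read 'c'  n5⇒n6
[5] read 'a'  n6⇒n7
[6] read 'c'  n7⇒n2 (fail-walked)
[7] read 'b'  n2⇒n3  emit P2@[7:7]
[8] read 'a'  n3⇒n4  emit P0@[5:8]
[9] read 'a'  n4⇒n9 (fail-walked)  emit P4@[8:9]
[10] read 'a'  n9⇒n10  emit P3@[8:10],P4@[9:10]
[11] read 'b'  n10⇒n5 (fail-walked)  emit P2@[11:11]
[12] read 'b'  n5⇒n5 (fail-walked)  emit P2@[12:12]
[13] read 'c'  n5⇒n6
[14] read 'a'  n6⇒n7
[15] read 'a'  n7⇒n8  emit P1@[12:15],P4@[14:15]
[16] read 'a'  n8⇒n10 (fail-walked)  emit P3@[14:16],P4@[15:16]
[17] read 'c'  n10⇒n2 (fail-walked)
[18] read 'c'  n2⇒n0 (fail-walked)
[19] read 'a'  n0⇒n1
[20] read 'c'  n1⇒n2
[21] read 'a'  n2⇒n1 (fail-walked)
[22] read 'a'  n1⇒n9  emit P4@[21:22]
[23] read 'a'  n9⇒n10  emit P3@[21:23],P4@[22:23]
[24] read 'a'  n10⇒n10 (fail-walked)  emit P3@[22:24],P4@[23:24]
[25] read 'c'  n10⇒n2 (fail-walked)
[26] read 'b'  n2⇒n3  emit P2@[26:26]
[27] read 'a'  n3⇒n4  emit P0@[24:27]
[28] read 'c'  n4⇒n2 (fail-walked)
[29] read 'c'  n2⇒n0 (fail-walked)
[30] read 'c'  n0⇒n0
[31] read 'b'  n0⇒n5  emit P2@[31:31]
[32] read 'c'  n5⇒n6
[33] read 'a'  n6⇒n7
[34] read 'a'  n7⇒n8  emit P1@[31:34],P4@[33:34]
[35] read 'b'  n8⇒n5 (fail-walked)  emit P2@[35:35]

Matches: [[0,2],[1,2],[3,2],[7,2],[8,0],[9,4],[10,3],[10,4],[11,2],[12,2],[15,1],[15,4],[16,3],[16,4],[22,4],[23,3],[23,4],[24,3],[24,4],[26,2],[27,0],[31,2],[34,1],[34,4],[35,2]]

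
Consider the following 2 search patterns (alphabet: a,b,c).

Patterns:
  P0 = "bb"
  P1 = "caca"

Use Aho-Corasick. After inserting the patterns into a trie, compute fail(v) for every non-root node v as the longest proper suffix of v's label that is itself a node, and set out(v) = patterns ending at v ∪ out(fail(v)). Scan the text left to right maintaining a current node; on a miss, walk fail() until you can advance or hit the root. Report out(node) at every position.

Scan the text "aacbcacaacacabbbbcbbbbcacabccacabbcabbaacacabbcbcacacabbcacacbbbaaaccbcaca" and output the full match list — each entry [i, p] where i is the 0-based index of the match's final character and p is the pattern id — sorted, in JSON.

Build automaton:
Trie nodes:
  0='ε' goto b→1 c→3
  1='b' goto b→2
  2='bb' goto ·  ←P0
  3='c' goto a→4
  4='ca' goto c→5
  5='cac' goto a→6
  6='caca' goto ·  ←P1

Failure links (BFS by depth):
  n1('b'): parent n0 fail=0; on 'b' 0 → fail=0;  out ∅∪∅=∅
  n3('c'): parent n0 fail=0; on 'c' 0 → fail=0;  out ∅∪∅=∅
  n2('bb'): parent n1 fail=0; on 'b' 0 → fail=1;  out {0}∪∅={0}
  n4('ca'): parent n3 fail=0; on 'a' 0 → fail=0;  out ∅∪∅=∅
  n5('cac'): parent n4 fail=0; on 'c' 0 → fail=3;  out ∅∪∅=∅
  n6('caca'): parent n5 fail=3; on 'a' 3 → fail=4;  out {1}∪∅={1}

Run:
i=0 'a': node 0→0
i=1 'a': node 0→0
i=2 'c': node 0→3
i=3 'b': node 3→1 (via fail)
i=4 'c': node 1→3 (via fail)
i=5 'a': node 3→4
i=6 'c': node 4→5
i=7 'a': node 5→6  → match P1@[4:7]
i=8 'a': node 6→0 (via fail)
i=9 'c': node 0→3
i=10 'a': node 3→4
i=11 'c': node 4→5
i=12 'a': node 5→6  → match P1@[9:12]
i=13 'b': node 6→1 (via fail)
i=14 'b': node 1→2  → match P0@[13:14]
i=15 'b': node 2→2 (via fail)  → match P0@[14:15]
i=16 'b': node 2→2 (via fail)  → match P0@[15:16]
i=17 'c': node 2→3 (via fail)
i=18 'b': node 3→1 (via fail)
i=19 'b': node 1→2  → match P0@[18:19]
i=20 'b': node 2→2 (via fail)  → match P0@[19:20]
i=21 'b': node 2→2 (via fail)  → match P0@[20:21]
i=22 'c': node 2→3 (via fail)
i=23 'a': node 3→4
i=24 'c': node 4→5
i=25 'a': node 5→6  → match P1@[22:25]
i=26 'b': node 6→1 (via fail)
i=27 'c': node 1→3 (via fail)
i=28 'c': node 3→3 (via fail)
i=29 'a': node 3→4
i=30 'c': node 4→5
i=31 'a': node 5→6  → match P1@[28:31]
i=32 'b': node 6→1 (via fail)
i=33 'b': node 1→2  → match P0@[32:33]
i=34 'c': node 2→3 (via fail)
i=35 'a': node 3→4
i=36 'b': node 4→1 (via fail)
i=37 'b': node 1→2  → match P0@[36:37]
i=38 'a': node 2→0 (via fail)
i=39 'a': node 0→0
i=40 'c': node 0→3
i=41 'a': node 3→4
i=42 'c': node 4→5
i=43 'a': node 5→6  → match P1@[40:43]
i=44 'b': node 6→1 (via fail)
i=45 'b': node 1→2  → match P0@[44:45]
i=46 'c': node 2→3 (via fail)
i=47 'b': node 3→1 (via fail)
i=48 'c': node 1→3 (via fail)
i=49 'a': node 3→4
i=50 'c': node 4→5
i=51 'a': node 5→6  → match P1@[48:51]
i=52 'c': node 6→5 (via fail)
i=53 'a': node 5→6  → match P1@[50:53]
i=54 'b': node 6→1 (via fail)
i=55 'b': node 1→2  → match P0@[54:55]
i=56 'c': node 2→3 (via fail)
i=57 'a': node 3→4
i=58 'c': node 4→5
i=59 'a': node 5→6  → match P1@[56:59]
i=60 'c': node 6→5 (via fail)
i=61 'b': node 5→1 (via fail)
i=62 'b': node 1→2  → match P0@[61:62]
i=63 'b': node 2→2 (via fail)  → match P0@[62:63]
i=64 'a': node 2→0 (via fail)
i=65 'a': node 0→0
i=66 'a': node 0→0
i=67 'c': node 0→3
i=68 'c': node 3→3 (via fail)
i=69 'b': node 3→1 (via fail)
i=70 'c': node 1→3 (via fail)
i=71 'a': node 3→4
i=72 'c': node 4→5
i=73 'a': node 5→6  → match P1@[70:73]

Result: [[7,1],[12,1],[14,0],[15,0],[16,0],[19,0],[20,0],[21,0],[25,1],[31,1],[33,0],[37,0],[43,1],[45,0],[51,1],[53,1],[55,0],[59,1],[62,0],[63,0],[73,1]]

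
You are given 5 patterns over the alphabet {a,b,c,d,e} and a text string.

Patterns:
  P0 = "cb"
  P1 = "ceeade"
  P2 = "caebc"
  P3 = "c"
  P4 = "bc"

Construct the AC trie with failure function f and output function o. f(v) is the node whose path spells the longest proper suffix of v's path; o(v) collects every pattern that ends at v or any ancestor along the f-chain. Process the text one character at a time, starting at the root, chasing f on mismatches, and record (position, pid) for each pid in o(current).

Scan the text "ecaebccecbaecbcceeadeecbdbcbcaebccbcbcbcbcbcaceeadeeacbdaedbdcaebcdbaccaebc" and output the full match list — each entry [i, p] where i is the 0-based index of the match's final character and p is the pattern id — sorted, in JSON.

Construct AC machine:
Trie nodes:
  0='ε' goto b→12 c→1
  1='c' goto a→8 b→2 e→3  [P3 ends]
  2='cb' goto ·  [P0 ends]
  3='ce' goto e→4
  4='cee' goto a→5
  5='ceea' goto d→6
  6='ceead' goto e→7
  7='ceeade' goto ·  [P1 ends]
  8='ca' goto e→9
  9='cae' goto b→10
  10='caeb' goto c→11
  11='caebc' goto ·  [P2 ends]
  12='b' goto c→13
  13='bc' goto ·  [P4 ends]

Failure links (BFS by depth):
  n1('c'): parent n0 fail=0; on 'c' 0 → fail=0;  out {3}∪∅={3}
  n12('b'): parent n0 fail=0; on 'b' 0 → fail=0;  out ∅∪∅=∅
  n2('cb'): parent n1 fail=0; on 'b' 0 → fail=12;  out {0}∪∅={0}
  n3('ce'): parent n1 fail=0; on 'e' 0 → fail=0;  out ∅∪∅=∅
  n8('ca'): parent n1 fail=0; on 'a' 0 → fail=0;  out ∅∪∅=∅
  n13('bc'): parent n12 fail=0; on 'c' 0 → fail=1;  out {4}∪{3}={3,4}
  n4('cee'): parent n3 fail=0; on 'e' 0 → fail=0;  out ∅∪∅=∅
  n9('cae'): parent n8 fail=0; on 'e' 0 → fail=0;  out ∅∪∅=∅
  n5('ceea'): parent n4 fail=0; on 'a' 0 → fail=0;  out ∅∪∅=∅
  n10('caeb'): parent n9 fail=0; on 'b' 0 → fail=12;  out ∅∪∅=∅
  n6('ceead'): parent n5 fail=0; on 'd' 0 → fail=0;  out ∅∪∅=∅
  n11('caebc'): parent n10 fail=12; on 'c' 12 → fail=13;  out {2}∪{3,4}={2,3,4}
  n7('ceeade'): parent n6 fail=0; on 'e' 0 → fail=0;  out {1}∪∅={1}

Scan:
pos 0 'e': at 0
pos 1 'c': at 1  ** P3@[1:1]
pos 2 'a': at 8
pos 3 'e': at 9
pos 4 'b': at 10
pos 5 'c': at 11  ** P2@[1:5],P3@[5:5],P4@[4:5]
pos 6 'c': at 1 (fail-walked)  ** P3@[6:6]
pos 7 'e': at 3
pos 8 'c': at 1 (fail-walked)  ** P3@[8:8]
pos 9 'b': at 2  ** P0@[8:9]
pos 10 'a': at 0 (fail-walked)
pos 11 'e': at 0
pos 12 'c': at 1  ** P3@[12:12]
pos 13 'b': at 2  ** P0@[12:13]
pos 14 'c': at 13 (fail-walked)  ** P3@[14:14],P4@[13:14]
pos 15 'c': at 1 (fail-walked)  ** P3@[15:15]
pos 16 'e': at 3
pos 17 'e': at 4
pos 18 'a': at 5
pos 19 'd': at 6
pos 20 'e': at 7  ** P1@[15:20]
pos 21 'e': at 0 (fail-walked)
pos 22 'c': at 1  ** P3@[22:22]
pos 23 'b': at 2  ** P0@[22:23]
pos 24 'd': at 0 (fail-walked)
pos 25 'b': at 12
pos 26 'c': at 13  ** P3@[26:26],P4@[25:26]
pos 27 'b': at 2 (fail-walked)  ** P0@[26:27]
pos 28 'c': at 13 (fail-walked)  ** P3@[28:28],P4@[27:28]
pos 29 'a': at 8 (fail-walked)
pos 30 'e': at 9
pos 31 'b': at 10
pos 32 'c': at 11  ** P2@[28:32],P3@[32:32],P4@[31:32]
pos 33 'c': at 1 (fail-walked)  ** P3@[33:33]
pos 34 'b': at 2  ** P0@[33:34]
pos 35 'c': at 13 (fail-walked)  ** P3@[35:35],P4@[34:35]
pos 36 'b': at 2 (fail-walked)  ** P0@[35:36]
pos 37 'c': at 13 (fail-walked)  ** P3@[37:37],P4@[36:37]
pos 38 'b': at 2 (fail-walked)  ** P0@[37:38]
pos 39 'c': at 13 (fail-walked)  ** P3@[39:39],P4@[38:39]
pos 40 'b': at 2 (fail-walked)  ** P0@[39:40]
pos 41 'c': at 13 (fail-walked)  ** P3@[41:41],P4@[40:41]
pos 42 'b': at 2 (fail-walked)  ** P0@[41:42]
pos 43 'c': at 13 (fail-walked)  ** P3@[43:43],P4@[42:43]
pos 44 'a': at 8 (fail-walked)
pos 45 'c': at 1 (fail-walked)  ** P3@[45:45]
pos 46 'e': at 3
pos 47 'e': at 4
pos 48 'a': at 5
pos 49 'd': at 6
pos 50 'e': at 7  ** P1@[45:50]
pos 51 'e': at 0 (fail-walked)
pos 52 'a': at 0
pos 53 'c': at 1  ** P3@[53:53]
pos 54 'b': at 2  ** P0@[53:54]
pos 55 'd': at 0 (fail-walked)
pos 56 'a': at 0
pos 57 'e': at 0
pos 58 'd': at 0
pos 59 'b': at 12
pos 60 'd': at 0 (fail-walked)
pos 61 'c': at 1  ** P3@[61:61]
pos 62 'a': at 8
pos 63 'e': at 9
pos 64 'b': at 10
pos 65 'c': at 11  ** P2@[61:65],P3@[65:65],P4@[64:65]
pos 66 'd': at 0 (fail-walked)
pos 67 'b': at 12
pos 68 'a': at 0 (fail-walked)
pos 69 'c': at 1  ** P3@[69:69]
pos 70 'c': at 1 (fail-walked)  ** P3@[70:70]
pos 71 'a': at 8
pos 72 'e': at 9
pos 73 'b': at 10
pos 74 'c': at 11  ** P2@[70:74],P3@[74:74],P4@[73:74]

Result: [[1,3],[5,2],[5,3],[5,4],[6,3],[8,3],[9,0],[12,3],[13,0],[14,3],[14,4],[15,3],[20,1],[22,3],[23,0],[26,3],[26,4],[27,0],[28,3],[28,4],[32,2],[32,3],[32,4],[33,3],[34,0],[35,3],[35,4],[36,0],[37,3],[37,4],[38,0],[39,3],[39,4],[40,0],[41,3],[41,4],[42,0],[43,3],[43,4],[45,3],[50,1],[53,3],[54,0],[61,3],[65,2],[65,3],[65,4],[69,3],[70,3],[74,2],[74,3],[74,4]]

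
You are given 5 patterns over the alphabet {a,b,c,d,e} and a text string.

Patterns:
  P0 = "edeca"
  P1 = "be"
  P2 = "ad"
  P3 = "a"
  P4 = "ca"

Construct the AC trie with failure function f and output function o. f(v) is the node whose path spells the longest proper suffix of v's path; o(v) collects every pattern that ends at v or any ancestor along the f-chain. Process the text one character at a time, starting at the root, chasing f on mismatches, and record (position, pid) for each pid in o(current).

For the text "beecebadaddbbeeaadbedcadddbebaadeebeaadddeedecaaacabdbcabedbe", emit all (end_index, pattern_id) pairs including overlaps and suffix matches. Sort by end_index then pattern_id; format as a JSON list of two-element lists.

Build:
Trie (insert patterns):
  0='ε' goto a→8 b→6 c→10 e→1
  1='e' goto d→2
  2='ed' goto e→3
  3='ede' goto c→4
  4='edec' goto a→5
  5='edeca' goto ·  [P0 ends]
  6='b' goto e→7
  7='be' goto ·  [P1 ends]
  8='a' goto d→9  [P3 ends]
  9='ad' goto ·  [P2 ends]
  10='c' goto a→11
  11='ca' goto ·  [P4 ends]

Failure links (BFS by depth):
  fail(1) 'e': from fail(0)=0 chase 'e': 0 ⇒ 0;  out=∅∪out(0)=∅
  fail(6) 'b': from fail(0)=0 chase 'b': 0 ⇒ 0;  out=∅∪out(0)=∅
  fail(8) 'a': from fail(0)=0 chase 'a': 0 ⇒ 0;  out={3}∪out(0)={3}
  fail(10) 'c': from fail(0)=0 chase 'c': 0 ⇒ 0;  out=∅∪out(0)=∅
  fail(2) 'ed': from fail(1)=0 chase 'd': 0 ⇒ 0;  out=∅∪out(0)=∅
  fail(7) 'be': from fail(6)=0 chase 'e': 0 ⇒ 1;  out={1}∪out(1)={1}
  fail(9) 'ad': from fail(8)=0 chase 'd': 0 ⇒ 0;  out={2}∪out(0)={2}
  fail(11) 'ca': from fail(10)=0 chase 'a': 0 ⇒ 8;  out={4}∪out(8)={3,4}
  fail(3) 'ede': from fail(2)=0 chase 'e': 0 ⇒ 1;  out=∅∪out(1)=∅
  fail(4) 'edec': from fail(3)=1 chase 'c': 1→0 ⇒ 10;  out=∅∪out(10)=∅
  fail(5) 'edeca': from fail(4)=10 chase 'a': 10 ⇒ 11;  out={0}∪out(11)={0,3,4}

Text stream:
pos 0 'b': at 6
pos 1 'e': at 7  → match P1@[0:1]
pos 2 'e': at 1 (via fail)
pos 3 'c': at 10 (via fail)
pos 4 'e': at 1 (via fail)
pos 5 'b': at 6 (via fail)
pos 6 'a': at 8 (via fail)  → match P3@[6:6]
pos 7 'd': at 9  → match P2@[6:7]
pos 8 'a': at 8 (via fail)  → match P3@[8:8]
pos 9 'd': at 9  → match P2@[8:9]
pos 10 'd': at 0 (via fail)
pos 11 'b': at 6
pos 12 'b': at 6 (via fail)
pos 13 'e': at 7  → match P1@[12:13]
pos 14 'e': at 1 (via fail)
pos 15 'a': at 8 (via fail)  → match P3@[15:15]
pos 16 'a': at 8 (via fail)  → match P3@[16:16]
pos 17 'd': at 9  → match P2@[16:17]
pos 18 'b': at 6 (via fail)
pos 19 'e': at 7  → match P1@[18:19]
pos 20 'd': at 2 (via fail)
pos 21 'c': at 10 (via fail)
pos 22 'a': at 11  → match P3@[22:22],P4@[21:22]
pos 23 'd': at 9 (via fail)  → match P2@[22:23]
pos 24 'd': at 0 (via fail)
pos 25 'd': at 0
pos 26 'b': at 6
pos 27 'e': at 7  → match P1@[26:27]
pos 28 'b': at 6 (via fail)
pos 29 'a': at 8 (via fail)  → match P3@[29:29]
pos 30 'a': at 8 (via fail)  → match P3@[30:30]
pos 31 'd': at 9  → match P2@[30:31]
pos 32 'e': at 1 (via fail)
pos 33 'e': at 1 (via fail)
pos 34 'b': at 6 (via fail)
pos 35 'e': at 7  → match P1@[34:35]
pos 36 'a': at 8 (via fail)  → match P3@[36:36]
pos 37 'a': at 8 (via fail)  → match P3@[37:37]
pos 38 'd': at 9  → match P2@[37:38]
pos 39 'd': at 0 (via fail)
pos 40 'd': at 0
pos 41 'e': at 1
pos 42 'e': at 1 (via fail)
pos 43 'd': at 2
pos 44 'e': at 3
pos 45 'c': at 4
pos 46 'a': at 5  → match P0@[42:46],P3@[46:46],P4@[45:46]
pos 47 'a': at 8 (via fail)  → match P3@[47:47]
pos 48 'a': at 8 (via fail)  → match P3@[48:48]
pos 49 'c': at 10 (via fail)
pos 50 'a': at 11  → match P3@[50:50],P4@[49:50]
pos 51 'b': at 6 (via fail)
pos 52 'd': at 0 (via fail)
pos 53 'b': at 6
pos 54 'c': at 10 (via fail)
pos 55 'a': at 11  → match P3@[55:55],P4@[54:55]
pos 56 'b': at 6 (via fail)
pos 57 'e': at 7  → match P1@[56:57]
pos 58 'd': at 2 (via fail)
pos 59 'b': at 6 (via fail)
pos 60 'e': at 7  → match P1@[59:60]

Result: [[1,1],[6,3],[7,2],[8,3],[9,2],[13,1],[15,3],[16,3],[17,2],[19,1],[22,3],[22,4],[23,2],[27,1],[29,3],[30,3],[31,2],[35,1],[36,3],[37,3],[38,2],[46,0],[46,3],[46,4],[47,3],[48,3],[50,3],[50,4],[55,3],[55,4],[57,1],[60,1]]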